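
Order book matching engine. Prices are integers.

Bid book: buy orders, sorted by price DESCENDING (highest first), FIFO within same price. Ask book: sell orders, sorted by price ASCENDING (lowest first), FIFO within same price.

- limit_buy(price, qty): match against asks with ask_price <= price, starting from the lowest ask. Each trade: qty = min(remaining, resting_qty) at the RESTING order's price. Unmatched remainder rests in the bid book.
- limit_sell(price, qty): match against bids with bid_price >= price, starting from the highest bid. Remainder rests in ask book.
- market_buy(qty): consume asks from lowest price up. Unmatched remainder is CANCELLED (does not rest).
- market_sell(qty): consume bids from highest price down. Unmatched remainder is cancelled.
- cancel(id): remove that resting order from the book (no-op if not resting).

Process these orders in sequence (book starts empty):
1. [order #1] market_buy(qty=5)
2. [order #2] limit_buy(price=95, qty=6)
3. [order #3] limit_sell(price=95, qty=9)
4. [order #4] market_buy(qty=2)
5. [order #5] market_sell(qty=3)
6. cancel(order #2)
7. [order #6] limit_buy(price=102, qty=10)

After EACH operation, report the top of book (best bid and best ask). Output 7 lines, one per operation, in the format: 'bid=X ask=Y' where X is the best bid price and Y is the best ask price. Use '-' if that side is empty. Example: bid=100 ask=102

Answer: bid=- ask=-
bid=95 ask=-
bid=- ask=95
bid=- ask=95
bid=- ask=95
bid=- ask=95
bid=102 ask=-

Derivation:
After op 1 [order #1] market_buy(qty=5): fills=none; bids=[-] asks=[-]
After op 2 [order #2] limit_buy(price=95, qty=6): fills=none; bids=[#2:6@95] asks=[-]
After op 3 [order #3] limit_sell(price=95, qty=9): fills=#2x#3:6@95; bids=[-] asks=[#3:3@95]
After op 4 [order #4] market_buy(qty=2): fills=#4x#3:2@95; bids=[-] asks=[#3:1@95]
After op 5 [order #5] market_sell(qty=3): fills=none; bids=[-] asks=[#3:1@95]
After op 6 cancel(order #2): fills=none; bids=[-] asks=[#3:1@95]
After op 7 [order #6] limit_buy(price=102, qty=10): fills=#6x#3:1@95; bids=[#6:9@102] asks=[-]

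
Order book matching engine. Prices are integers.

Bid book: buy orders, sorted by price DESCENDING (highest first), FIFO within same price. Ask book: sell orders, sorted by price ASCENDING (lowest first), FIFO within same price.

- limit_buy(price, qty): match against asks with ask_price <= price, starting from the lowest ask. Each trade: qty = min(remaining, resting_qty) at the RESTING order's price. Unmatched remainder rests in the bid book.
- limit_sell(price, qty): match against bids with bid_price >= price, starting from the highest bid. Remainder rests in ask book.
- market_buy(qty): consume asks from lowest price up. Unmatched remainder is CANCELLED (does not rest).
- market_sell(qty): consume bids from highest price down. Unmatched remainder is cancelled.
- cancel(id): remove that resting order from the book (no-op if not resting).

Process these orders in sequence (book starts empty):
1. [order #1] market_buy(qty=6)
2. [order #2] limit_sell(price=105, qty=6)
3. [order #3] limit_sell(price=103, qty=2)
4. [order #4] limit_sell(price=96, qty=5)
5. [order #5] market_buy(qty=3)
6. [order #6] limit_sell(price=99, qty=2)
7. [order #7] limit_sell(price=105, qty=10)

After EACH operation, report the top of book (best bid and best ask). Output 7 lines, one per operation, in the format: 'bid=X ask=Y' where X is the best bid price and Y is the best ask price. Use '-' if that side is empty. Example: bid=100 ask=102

After op 1 [order #1] market_buy(qty=6): fills=none; bids=[-] asks=[-]
After op 2 [order #2] limit_sell(price=105, qty=6): fills=none; bids=[-] asks=[#2:6@105]
After op 3 [order #3] limit_sell(price=103, qty=2): fills=none; bids=[-] asks=[#3:2@103 #2:6@105]
After op 4 [order #4] limit_sell(price=96, qty=5): fills=none; bids=[-] asks=[#4:5@96 #3:2@103 #2:6@105]
After op 5 [order #5] market_buy(qty=3): fills=#5x#4:3@96; bids=[-] asks=[#4:2@96 #3:2@103 #2:6@105]
After op 6 [order #6] limit_sell(price=99, qty=2): fills=none; bids=[-] asks=[#4:2@96 #6:2@99 #3:2@103 #2:6@105]
After op 7 [order #7] limit_sell(price=105, qty=10): fills=none; bids=[-] asks=[#4:2@96 #6:2@99 #3:2@103 #2:6@105 #7:10@105]

Answer: bid=- ask=-
bid=- ask=105
bid=- ask=103
bid=- ask=96
bid=- ask=96
bid=- ask=96
bid=- ask=96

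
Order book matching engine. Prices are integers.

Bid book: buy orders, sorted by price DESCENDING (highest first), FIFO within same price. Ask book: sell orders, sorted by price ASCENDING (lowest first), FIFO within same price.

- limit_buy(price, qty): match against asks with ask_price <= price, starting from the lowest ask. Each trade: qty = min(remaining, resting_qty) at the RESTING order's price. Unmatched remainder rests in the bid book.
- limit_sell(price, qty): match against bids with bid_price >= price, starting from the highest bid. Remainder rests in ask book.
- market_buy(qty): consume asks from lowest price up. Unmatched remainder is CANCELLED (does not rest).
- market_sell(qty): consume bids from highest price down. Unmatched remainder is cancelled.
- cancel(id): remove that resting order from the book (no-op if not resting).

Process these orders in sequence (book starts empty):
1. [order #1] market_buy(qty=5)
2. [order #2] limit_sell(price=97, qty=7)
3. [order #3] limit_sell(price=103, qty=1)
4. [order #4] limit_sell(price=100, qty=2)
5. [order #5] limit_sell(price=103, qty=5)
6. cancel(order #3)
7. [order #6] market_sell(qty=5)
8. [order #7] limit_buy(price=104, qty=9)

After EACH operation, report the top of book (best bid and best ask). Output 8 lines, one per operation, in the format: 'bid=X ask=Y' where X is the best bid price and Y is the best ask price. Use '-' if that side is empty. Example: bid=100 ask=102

After op 1 [order #1] market_buy(qty=5): fills=none; bids=[-] asks=[-]
After op 2 [order #2] limit_sell(price=97, qty=7): fills=none; bids=[-] asks=[#2:7@97]
After op 3 [order #3] limit_sell(price=103, qty=1): fills=none; bids=[-] asks=[#2:7@97 #3:1@103]
After op 4 [order #4] limit_sell(price=100, qty=2): fills=none; bids=[-] asks=[#2:7@97 #4:2@100 #3:1@103]
After op 5 [order #5] limit_sell(price=103, qty=5): fills=none; bids=[-] asks=[#2:7@97 #4:2@100 #3:1@103 #5:5@103]
After op 6 cancel(order #3): fills=none; bids=[-] asks=[#2:7@97 #4:2@100 #5:5@103]
After op 7 [order #6] market_sell(qty=5): fills=none; bids=[-] asks=[#2:7@97 #4:2@100 #5:5@103]
After op 8 [order #7] limit_buy(price=104, qty=9): fills=#7x#2:7@97 #7x#4:2@100; bids=[-] asks=[#5:5@103]

Answer: bid=- ask=-
bid=- ask=97
bid=- ask=97
bid=- ask=97
bid=- ask=97
bid=- ask=97
bid=- ask=97
bid=- ask=103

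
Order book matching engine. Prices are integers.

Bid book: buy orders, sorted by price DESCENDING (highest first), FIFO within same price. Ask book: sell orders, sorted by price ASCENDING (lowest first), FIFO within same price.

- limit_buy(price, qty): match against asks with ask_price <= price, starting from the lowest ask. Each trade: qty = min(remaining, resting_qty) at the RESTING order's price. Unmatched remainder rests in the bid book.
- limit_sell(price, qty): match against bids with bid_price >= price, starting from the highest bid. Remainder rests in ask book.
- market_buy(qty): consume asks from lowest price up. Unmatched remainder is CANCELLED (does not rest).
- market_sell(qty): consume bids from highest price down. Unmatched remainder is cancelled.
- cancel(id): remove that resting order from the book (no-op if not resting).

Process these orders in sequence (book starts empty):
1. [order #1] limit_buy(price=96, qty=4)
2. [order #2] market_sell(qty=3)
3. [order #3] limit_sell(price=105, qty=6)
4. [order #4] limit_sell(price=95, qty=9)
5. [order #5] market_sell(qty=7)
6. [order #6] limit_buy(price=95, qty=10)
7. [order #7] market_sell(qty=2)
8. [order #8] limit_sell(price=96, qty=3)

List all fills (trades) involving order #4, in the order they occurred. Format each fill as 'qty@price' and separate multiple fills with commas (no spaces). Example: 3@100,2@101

Answer: 1@96,8@95

Derivation:
After op 1 [order #1] limit_buy(price=96, qty=4): fills=none; bids=[#1:4@96] asks=[-]
After op 2 [order #2] market_sell(qty=3): fills=#1x#2:3@96; bids=[#1:1@96] asks=[-]
After op 3 [order #3] limit_sell(price=105, qty=6): fills=none; bids=[#1:1@96] asks=[#3:6@105]
After op 4 [order #4] limit_sell(price=95, qty=9): fills=#1x#4:1@96; bids=[-] asks=[#4:8@95 #3:6@105]
After op 5 [order #5] market_sell(qty=7): fills=none; bids=[-] asks=[#4:8@95 #3:6@105]
After op 6 [order #6] limit_buy(price=95, qty=10): fills=#6x#4:8@95; bids=[#6:2@95] asks=[#3:6@105]
After op 7 [order #7] market_sell(qty=2): fills=#6x#7:2@95; bids=[-] asks=[#3:6@105]
After op 8 [order #8] limit_sell(price=96, qty=3): fills=none; bids=[-] asks=[#8:3@96 #3:6@105]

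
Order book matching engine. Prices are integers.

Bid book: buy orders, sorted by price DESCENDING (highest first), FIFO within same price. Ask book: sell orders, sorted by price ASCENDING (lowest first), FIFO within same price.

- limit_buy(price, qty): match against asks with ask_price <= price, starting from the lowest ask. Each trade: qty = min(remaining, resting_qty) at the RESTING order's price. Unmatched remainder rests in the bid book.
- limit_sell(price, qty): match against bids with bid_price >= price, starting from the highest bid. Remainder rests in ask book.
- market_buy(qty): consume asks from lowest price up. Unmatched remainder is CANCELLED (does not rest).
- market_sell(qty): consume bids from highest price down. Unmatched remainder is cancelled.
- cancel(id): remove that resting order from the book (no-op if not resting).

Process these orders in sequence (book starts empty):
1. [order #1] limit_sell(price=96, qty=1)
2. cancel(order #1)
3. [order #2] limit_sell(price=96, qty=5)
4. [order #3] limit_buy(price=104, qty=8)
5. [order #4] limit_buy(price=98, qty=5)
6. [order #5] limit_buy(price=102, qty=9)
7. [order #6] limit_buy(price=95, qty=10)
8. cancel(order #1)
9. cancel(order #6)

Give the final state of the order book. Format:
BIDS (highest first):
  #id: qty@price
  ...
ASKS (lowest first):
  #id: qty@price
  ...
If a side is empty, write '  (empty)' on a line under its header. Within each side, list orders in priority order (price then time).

After op 1 [order #1] limit_sell(price=96, qty=1): fills=none; bids=[-] asks=[#1:1@96]
After op 2 cancel(order #1): fills=none; bids=[-] asks=[-]
After op 3 [order #2] limit_sell(price=96, qty=5): fills=none; bids=[-] asks=[#2:5@96]
After op 4 [order #3] limit_buy(price=104, qty=8): fills=#3x#2:5@96; bids=[#3:3@104] asks=[-]
After op 5 [order #4] limit_buy(price=98, qty=5): fills=none; bids=[#3:3@104 #4:5@98] asks=[-]
After op 6 [order #5] limit_buy(price=102, qty=9): fills=none; bids=[#3:3@104 #5:9@102 #4:5@98] asks=[-]
After op 7 [order #6] limit_buy(price=95, qty=10): fills=none; bids=[#3:3@104 #5:9@102 #4:5@98 #6:10@95] asks=[-]
After op 8 cancel(order #1): fills=none; bids=[#3:3@104 #5:9@102 #4:5@98 #6:10@95] asks=[-]
After op 9 cancel(order #6): fills=none; bids=[#3:3@104 #5:9@102 #4:5@98] asks=[-]

Answer: BIDS (highest first):
  #3: 3@104
  #5: 9@102
  #4: 5@98
ASKS (lowest first):
  (empty)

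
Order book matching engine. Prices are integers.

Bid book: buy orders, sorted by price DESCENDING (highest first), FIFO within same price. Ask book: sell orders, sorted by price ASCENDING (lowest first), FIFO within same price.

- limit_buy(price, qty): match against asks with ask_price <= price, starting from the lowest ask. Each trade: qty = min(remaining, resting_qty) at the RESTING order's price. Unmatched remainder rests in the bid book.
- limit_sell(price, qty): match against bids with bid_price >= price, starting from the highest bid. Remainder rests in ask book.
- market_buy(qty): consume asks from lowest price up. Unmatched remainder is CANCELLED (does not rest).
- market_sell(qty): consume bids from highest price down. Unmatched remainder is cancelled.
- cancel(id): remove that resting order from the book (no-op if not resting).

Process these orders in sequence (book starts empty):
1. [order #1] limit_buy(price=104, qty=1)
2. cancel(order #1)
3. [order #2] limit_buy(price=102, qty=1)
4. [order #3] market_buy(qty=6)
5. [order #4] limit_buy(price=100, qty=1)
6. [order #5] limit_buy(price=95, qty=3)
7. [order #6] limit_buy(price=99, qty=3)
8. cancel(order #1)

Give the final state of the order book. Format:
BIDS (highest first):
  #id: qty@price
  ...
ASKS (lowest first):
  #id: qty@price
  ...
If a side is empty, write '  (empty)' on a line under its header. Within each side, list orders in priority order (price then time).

After op 1 [order #1] limit_buy(price=104, qty=1): fills=none; bids=[#1:1@104] asks=[-]
After op 2 cancel(order #1): fills=none; bids=[-] asks=[-]
After op 3 [order #2] limit_buy(price=102, qty=1): fills=none; bids=[#2:1@102] asks=[-]
After op 4 [order #3] market_buy(qty=6): fills=none; bids=[#2:1@102] asks=[-]
After op 5 [order #4] limit_buy(price=100, qty=1): fills=none; bids=[#2:1@102 #4:1@100] asks=[-]
After op 6 [order #5] limit_buy(price=95, qty=3): fills=none; bids=[#2:1@102 #4:1@100 #5:3@95] asks=[-]
After op 7 [order #6] limit_buy(price=99, qty=3): fills=none; bids=[#2:1@102 #4:1@100 #6:3@99 #5:3@95] asks=[-]
After op 8 cancel(order #1): fills=none; bids=[#2:1@102 #4:1@100 #6:3@99 #5:3@95] asks=[-]

Answer: BIDS (highest first):
  #2: 1@102
  #4: 1@100
  #6: 3@99
  #5: 3@95
ASKS (lowest first):
  (empty)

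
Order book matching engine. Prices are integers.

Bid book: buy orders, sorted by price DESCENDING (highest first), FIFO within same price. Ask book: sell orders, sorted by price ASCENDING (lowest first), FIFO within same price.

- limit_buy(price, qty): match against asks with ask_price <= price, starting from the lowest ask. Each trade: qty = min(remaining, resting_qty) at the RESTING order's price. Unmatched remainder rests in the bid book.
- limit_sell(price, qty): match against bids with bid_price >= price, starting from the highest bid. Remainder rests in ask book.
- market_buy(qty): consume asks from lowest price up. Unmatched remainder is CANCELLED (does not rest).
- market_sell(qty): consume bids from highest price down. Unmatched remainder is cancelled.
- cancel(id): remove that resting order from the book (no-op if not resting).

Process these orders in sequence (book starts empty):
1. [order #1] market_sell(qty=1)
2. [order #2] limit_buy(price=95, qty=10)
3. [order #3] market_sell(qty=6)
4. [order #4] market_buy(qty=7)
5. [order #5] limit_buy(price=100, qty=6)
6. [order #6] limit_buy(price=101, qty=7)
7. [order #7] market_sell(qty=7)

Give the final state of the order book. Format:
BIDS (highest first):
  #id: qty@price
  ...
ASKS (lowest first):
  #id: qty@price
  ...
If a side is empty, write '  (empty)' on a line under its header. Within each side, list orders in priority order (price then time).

Answer: BIDS (highest first):
  #5: 6@100
  #2: 4@95
ASKS (lowest first):
  (empty)

Derivation:
After op 1 [order #1] market_sell(qty=1): fills=none; bids=[-] asks=[-]
After op 2 [order #2] limit_buy(price=95, qty=10): fills=none; bids=[#2:10@95] asks=[-]
After op 3 [order #3] market_sell(qty=6): fills=#2x#3:6@95; bids=[#2:4@95] asks=[-]
After op 4 [order #4] market_buy(qty=7): fills=none; bids=[#2:4@95] asks=[-]
After op 5 [order #5] limit_buy(price=100, qty=6): fills=none; bids=[#5:6@100 #2:4@95] asks=[-]
After op 6 [order #6] limit_buy(price=101, qty=7): fills=none; bids=[#6:7@101 #5:6@100 #2:4@95] asks=[-]
After op 7 [order #7] market_sell(qty=7): fills=#6x#7:7@101; bids=[#5:6@100 #2:4@95] asks=[-]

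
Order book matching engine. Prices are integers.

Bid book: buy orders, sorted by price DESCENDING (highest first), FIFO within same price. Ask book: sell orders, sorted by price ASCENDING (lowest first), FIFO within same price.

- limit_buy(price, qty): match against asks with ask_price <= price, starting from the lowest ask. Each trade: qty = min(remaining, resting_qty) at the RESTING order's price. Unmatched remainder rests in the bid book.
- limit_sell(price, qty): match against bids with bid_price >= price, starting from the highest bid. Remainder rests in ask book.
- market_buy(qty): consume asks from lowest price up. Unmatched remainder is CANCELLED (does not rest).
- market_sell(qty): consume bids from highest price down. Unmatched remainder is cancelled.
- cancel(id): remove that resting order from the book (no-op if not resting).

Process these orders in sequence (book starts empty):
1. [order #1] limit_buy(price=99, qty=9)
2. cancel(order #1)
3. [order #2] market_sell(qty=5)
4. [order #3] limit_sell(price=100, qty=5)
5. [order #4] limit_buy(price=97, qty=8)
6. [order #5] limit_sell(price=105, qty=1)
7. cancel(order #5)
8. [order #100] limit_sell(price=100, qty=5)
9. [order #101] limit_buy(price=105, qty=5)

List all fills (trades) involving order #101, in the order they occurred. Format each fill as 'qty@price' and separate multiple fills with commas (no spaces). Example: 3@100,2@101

Answer: 5@100

Derivation:
After op 1 [order #1] limit_buy(price=99, qty=9): fills=none; bids=[#1:9@99] asks=[-]
After op 2 cancel(order #1): fills=none; bids=[-] asks=[-]
After op 3 [order #2] market_sell(qty=5): fills=none; bids=[-] asks=[-]
After op 4 [order #3] limit_sell(price=100, qty=5): fills=none; bids=[-] asks=[#3:5@100]
After op 5 [order #4] limit_buy(price=97, qty=8): fills=none; bids=[#4:8@97] asks=[#3:5@100]
After op 6 [order #5] limit_sell(price=105, qty=1): fills=none; bids=[#4:8@97] asks=[#3:5@100 #5:1@105]
After op 7 cancel(order #5): fills=none; bids=[#4:8@97] asks=[#3:5@100]
After op 8 [order #100] limit_sell(price=100, qty=5): fills=none; bids=[#4:8@97] asks=[#3:5@100 #100:5@100]
After op 9 [order #101] limit_buy(price=105, qty=5): fills=#101x#3:5@100; bids=[#4:8@97] asks=[#100:5@100]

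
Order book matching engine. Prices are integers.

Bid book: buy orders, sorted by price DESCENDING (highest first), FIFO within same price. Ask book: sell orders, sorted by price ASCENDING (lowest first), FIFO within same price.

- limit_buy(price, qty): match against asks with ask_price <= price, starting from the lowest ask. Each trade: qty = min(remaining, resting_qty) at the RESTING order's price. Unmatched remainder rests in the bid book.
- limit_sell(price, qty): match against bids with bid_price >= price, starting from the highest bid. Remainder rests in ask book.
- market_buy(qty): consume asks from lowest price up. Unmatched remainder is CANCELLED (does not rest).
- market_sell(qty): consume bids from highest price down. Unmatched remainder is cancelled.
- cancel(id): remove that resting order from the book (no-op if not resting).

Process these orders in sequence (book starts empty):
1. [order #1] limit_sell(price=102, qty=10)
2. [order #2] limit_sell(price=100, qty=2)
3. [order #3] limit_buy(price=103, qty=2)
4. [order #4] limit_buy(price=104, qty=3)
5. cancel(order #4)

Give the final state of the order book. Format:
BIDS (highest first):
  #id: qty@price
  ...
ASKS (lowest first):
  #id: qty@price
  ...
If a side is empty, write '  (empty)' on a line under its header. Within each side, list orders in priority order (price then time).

Answer: BIDS (highest first):
  (empty)
ASKS (lowest first):
  #1: 7@102

Derivation:
After op 1 [order #1] limit_sell(price=102, qty=10): fills=none; bids=[-] asks=[#1:10@102]
After op 2 [order #2] limit_sell(price=100, qty=2): fills=none; bids=[-] asks=[#2:2@100 #1:10@102]
After op 3 [order #3] limit_buy(price=103, qty=2): fills=#3x#2:2@100; bids=[-] asks=[#1:10@102]
After op 4 [order #4] limit_buy(price=104, qty=3): fills=#4x#1:3@102; bids=[-] asks=[#1:7@102]
After op 5 cancel(order #4): fills=none; bids=[-] asks=[#1:7@102]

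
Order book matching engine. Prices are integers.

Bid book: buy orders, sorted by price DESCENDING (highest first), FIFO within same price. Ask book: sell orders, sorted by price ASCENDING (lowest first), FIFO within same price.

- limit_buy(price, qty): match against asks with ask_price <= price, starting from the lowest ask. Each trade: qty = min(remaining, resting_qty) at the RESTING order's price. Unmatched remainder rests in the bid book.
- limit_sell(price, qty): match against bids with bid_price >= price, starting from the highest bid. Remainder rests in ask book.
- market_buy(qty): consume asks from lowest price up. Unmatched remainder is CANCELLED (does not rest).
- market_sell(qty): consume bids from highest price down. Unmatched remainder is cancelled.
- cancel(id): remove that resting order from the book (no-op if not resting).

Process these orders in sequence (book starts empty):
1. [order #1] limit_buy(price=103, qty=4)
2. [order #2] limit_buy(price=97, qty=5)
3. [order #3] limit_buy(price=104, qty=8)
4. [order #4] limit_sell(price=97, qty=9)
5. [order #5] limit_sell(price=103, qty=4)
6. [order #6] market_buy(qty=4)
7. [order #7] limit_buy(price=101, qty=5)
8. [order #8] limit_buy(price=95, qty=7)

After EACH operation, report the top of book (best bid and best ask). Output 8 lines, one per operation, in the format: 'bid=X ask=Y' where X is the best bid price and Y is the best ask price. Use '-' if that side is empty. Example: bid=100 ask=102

Answer: bid=103 ask=-
bid=103 ask=-
bid=104 ask=-
bid=103 ask=-
bid=97 ask=103
bid=97 ask=-
bid=101 ask=-
bid=101 ask=-

Derivation:
After op 1 [order #1] limit_buy(price=103, qty=4): fills=none; bids=[#1:4@103] asks=[-]
After op 2 [order #2] limit_buy(price=97, qty=5): fills=none; bids=[#1:4@103 #2:5@97] asks=[-]
After op 3 [order #3] limit_buy(price=104, qty=8): fills=none; bids=[#3:8@104 #1:4@103 #2:5@97] asks=[-]
After op 4 [order #4] limit_sell(price=97, qty=9): fills=#3x#4:8@104 #1x#4:1@103; bids=[#1:3@103 #2:5@97] asks=[-]
After op 5 [order #5] limit_sell(price=103, qty=4): fills=#1x#5:3@103; bids=[#2:5@97] asks=[#5:1@103]
After op 6 [order #6] market_buy(qty=4): fills=#6x#5:1@103; bids=[#2:5@97] asks=[-]
After op 7 [order #7] limit_buy(price=101, qty=5): fills=none; bids=[#7:5@101 #2:5@97] asks=[-]
After op 8 [order #8] limit_buy(price=95, qty=7): fills=none; bids=[#7:5@101 #2:5@97 #8:7@95] asks=[-]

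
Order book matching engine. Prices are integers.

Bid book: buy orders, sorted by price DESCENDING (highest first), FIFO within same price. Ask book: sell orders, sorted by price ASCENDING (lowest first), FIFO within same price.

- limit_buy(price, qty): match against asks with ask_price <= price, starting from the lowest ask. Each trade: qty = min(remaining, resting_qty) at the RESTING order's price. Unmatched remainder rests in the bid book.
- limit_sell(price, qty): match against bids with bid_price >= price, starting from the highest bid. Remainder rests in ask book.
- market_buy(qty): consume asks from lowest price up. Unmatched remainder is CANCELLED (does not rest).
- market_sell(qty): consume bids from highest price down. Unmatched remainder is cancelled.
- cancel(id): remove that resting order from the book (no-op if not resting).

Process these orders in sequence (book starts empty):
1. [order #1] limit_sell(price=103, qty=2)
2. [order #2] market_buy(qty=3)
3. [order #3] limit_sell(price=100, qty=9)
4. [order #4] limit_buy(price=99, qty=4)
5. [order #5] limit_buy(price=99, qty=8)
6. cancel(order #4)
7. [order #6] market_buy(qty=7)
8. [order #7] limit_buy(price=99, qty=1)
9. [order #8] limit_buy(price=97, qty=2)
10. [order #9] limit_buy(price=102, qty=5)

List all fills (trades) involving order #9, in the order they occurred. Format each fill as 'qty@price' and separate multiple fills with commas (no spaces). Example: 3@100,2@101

Answer: 2@100

Derivation:
After op 1 [order #1] limit_sell(price=103, qty=2): fills=none; bids=[-] asks=[#1:2@103]
After op 2 [order #2] market_buy(qty=3): fills=#2x#1:2@103; bids=[-] asks=[-]
After op 3 [order #3] limit_sell(price=100, qty=9): fills=none; bids=[-] asks=[#3:9@100]
After op 4 [order #4] limit_buy(price=99, qty=4): fills=none; bids=[#4:4@99] asks=[#3:9@100]
After op 5 [order #5] limit_buy(price=99, qty=8): fills=none; bids=[#4:4@99 #5:8@99] asks=[#3:9@100]
After op 6 cancel(order #4): fills=none; bids=[#5:8@99] asks=[#3:9@100]
After op 7 [order #6] market_buy(qty=7): fills=#6x#3:7@100; bids=[#5:8@99] asks=[#3:2@100]
After op 8 [order #7] limit_buy(price=99, qty=1): fills=none; bids=[#5:8@99 #7:1@99] asks=[#3:2@100]
After op 9 [order #8] limit_buy(price=97, qty=2): fills=none; bids=[#5:8@99 #7:1@99 #8:2@97] asks=[#3:2@100]
After op 10 [order #9] limit_buy(price=102, qty=5): fills=#9x#3:2@100; bids=[#9:3@102 #5:8@99 #7:1@99 #8:2@97] asks=[-]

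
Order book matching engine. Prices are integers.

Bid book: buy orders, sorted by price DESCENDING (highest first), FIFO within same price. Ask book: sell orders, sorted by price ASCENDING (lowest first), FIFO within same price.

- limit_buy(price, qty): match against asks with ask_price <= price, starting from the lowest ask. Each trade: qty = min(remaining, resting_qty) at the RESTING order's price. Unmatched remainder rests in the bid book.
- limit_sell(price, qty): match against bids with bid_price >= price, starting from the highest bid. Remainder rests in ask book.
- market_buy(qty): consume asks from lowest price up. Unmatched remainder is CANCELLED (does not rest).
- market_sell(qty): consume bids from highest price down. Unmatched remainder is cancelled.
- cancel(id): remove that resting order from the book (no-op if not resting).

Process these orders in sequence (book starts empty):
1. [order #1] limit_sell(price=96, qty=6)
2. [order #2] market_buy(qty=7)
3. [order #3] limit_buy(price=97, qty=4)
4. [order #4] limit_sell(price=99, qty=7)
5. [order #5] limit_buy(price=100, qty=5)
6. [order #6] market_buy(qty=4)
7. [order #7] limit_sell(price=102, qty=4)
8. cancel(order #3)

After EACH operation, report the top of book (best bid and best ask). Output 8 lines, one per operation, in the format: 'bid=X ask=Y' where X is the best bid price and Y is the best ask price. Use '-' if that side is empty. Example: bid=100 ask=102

Answer: bid=- ask=96
bid=- ask=-
bid=97 ask=-
bid=97 ask=99
bid=97 ask=99
bid=97 ask=-
bid=97 ask=102
bid=- ask=102

Derivation:
After op 1 [order #1] limit_sell(price=96, qty=6): fills=none; bids=[-] asks=[#1:6@96]
After op 2 [order #2] market_buy(qty=7): fills=#2x#1:6@96; bids=[-] asks=[-]
After op 3 [order #3] limit_buy(price=97, qty=4): fills=none; bids=[#3:4@97] asks=[-]
After op 4 [order #4] limit_sell(price=99, qty=7): fills=none; bids=[#3:4@97] asks=[#4:7@99]
After op 5 [order #5] limit_buy(price=100, qty=5): fills=#5x#4:5@99; bids=[#3:4@97] asks=[#4:2@99]
After op 6 [order #6] market_buy(qty=4): fills=#6x#4:2@99; bids=[#3:4@97] asks=[-]
After op 7 [order #7] limit_sell(price=102, qty=4): fills=none; bids=[#3:4@97] asks=[#7:4@102]
After op 8 cancel(order #3): fills=none; bids=[-] asks=[#7:4@102]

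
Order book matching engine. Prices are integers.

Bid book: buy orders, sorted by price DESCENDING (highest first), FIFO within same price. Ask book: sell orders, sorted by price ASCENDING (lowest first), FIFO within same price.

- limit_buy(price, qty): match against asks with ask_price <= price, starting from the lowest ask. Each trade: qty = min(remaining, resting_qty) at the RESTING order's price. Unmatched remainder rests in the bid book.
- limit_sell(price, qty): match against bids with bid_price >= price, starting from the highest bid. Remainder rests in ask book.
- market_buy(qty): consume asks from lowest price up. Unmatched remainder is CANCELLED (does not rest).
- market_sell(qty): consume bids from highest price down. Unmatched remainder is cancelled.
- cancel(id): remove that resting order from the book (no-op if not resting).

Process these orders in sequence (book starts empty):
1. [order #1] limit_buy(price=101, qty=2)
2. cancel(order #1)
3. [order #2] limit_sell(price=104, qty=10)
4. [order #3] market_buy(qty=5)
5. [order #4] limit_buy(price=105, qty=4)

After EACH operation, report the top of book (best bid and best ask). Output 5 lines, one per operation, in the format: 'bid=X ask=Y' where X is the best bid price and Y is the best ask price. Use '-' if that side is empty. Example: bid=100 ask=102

After op 1 [order #1] limit_buy(price=101, qty=2): fills=none; bids=[#1:2@101] asks=[-]
After op 2 cancel(order #1): fills=none; bids=[-] asks=[-]
After op 3 [order #2] limit_sell(price=104, qty=10): fills=none; bids=[-] asks=[#2:10@104]
After op 4 [order #3] market_buy(qty=5): fills=#3x#2:5@104; bids=[-] asks=[#2:5@104]
After op 5 [order #4] limit_buy(price=105, qty=4): fills=#4x#2:4@104; bids=[-] asks=[#2:1@104]

Answer: bid=101 ask=-
bid=- ask=-
bid=- ask=104
bid=- ask=104
bid=- ask=104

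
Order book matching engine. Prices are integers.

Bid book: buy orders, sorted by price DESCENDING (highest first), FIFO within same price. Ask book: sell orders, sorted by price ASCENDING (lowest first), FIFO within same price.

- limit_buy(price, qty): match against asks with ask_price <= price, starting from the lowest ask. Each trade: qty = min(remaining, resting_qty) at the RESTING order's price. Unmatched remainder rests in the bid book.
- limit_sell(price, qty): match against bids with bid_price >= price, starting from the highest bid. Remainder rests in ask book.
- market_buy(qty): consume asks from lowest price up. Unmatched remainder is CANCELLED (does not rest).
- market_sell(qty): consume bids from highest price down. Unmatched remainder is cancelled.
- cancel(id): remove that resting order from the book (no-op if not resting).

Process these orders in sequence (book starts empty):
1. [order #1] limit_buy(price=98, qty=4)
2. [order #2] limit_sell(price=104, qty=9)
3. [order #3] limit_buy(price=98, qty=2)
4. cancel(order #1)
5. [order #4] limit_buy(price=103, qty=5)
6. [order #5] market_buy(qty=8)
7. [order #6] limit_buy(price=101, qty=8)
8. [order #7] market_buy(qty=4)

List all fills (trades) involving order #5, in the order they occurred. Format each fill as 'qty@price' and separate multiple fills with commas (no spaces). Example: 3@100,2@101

After op 1 [order #1] limit_buy(price=98, qty=4): fills=none; bids=[#1:4@98] asks=[-]
After op 2 [order #2] limit_sell(price=104, qty=9): fills=none; bids=[#1:4@98] asks=[#2:9@104]
After op 3 [order #3] limit_buy(price=98, qty=2): fills=none; bids=[#1:4@98 #3:2@98] asks=[#2:9@104]
After op 4 cancel(order #1): fills=none; bids=[#3:2@98] asks=[#2:9@104]
After op 5 [order #4] limit_buy(price=103, qty=5): fills=none; bids=[#4:5@103 #3:2@98] asks=[#2:9@104]
After op 6 [order #5] market_buy(qty=8): fills=#5x#2:8@104; bids=[#4:5@103 #3:2@98] asks=[#2:1@104]
After op 7 [order #6] limit_buy(price=101, qty=8): fills=none; bids=[#4:5@103 #6:8@101 #3:2@98] asks=[#2:1@104]
After op 8 [order #7] market_buy(qty=4): fills=#7x#2:1@104; bids=[#4:5@103 #6:8@101 #3:2@98] asks=[-]

Answer: 8@104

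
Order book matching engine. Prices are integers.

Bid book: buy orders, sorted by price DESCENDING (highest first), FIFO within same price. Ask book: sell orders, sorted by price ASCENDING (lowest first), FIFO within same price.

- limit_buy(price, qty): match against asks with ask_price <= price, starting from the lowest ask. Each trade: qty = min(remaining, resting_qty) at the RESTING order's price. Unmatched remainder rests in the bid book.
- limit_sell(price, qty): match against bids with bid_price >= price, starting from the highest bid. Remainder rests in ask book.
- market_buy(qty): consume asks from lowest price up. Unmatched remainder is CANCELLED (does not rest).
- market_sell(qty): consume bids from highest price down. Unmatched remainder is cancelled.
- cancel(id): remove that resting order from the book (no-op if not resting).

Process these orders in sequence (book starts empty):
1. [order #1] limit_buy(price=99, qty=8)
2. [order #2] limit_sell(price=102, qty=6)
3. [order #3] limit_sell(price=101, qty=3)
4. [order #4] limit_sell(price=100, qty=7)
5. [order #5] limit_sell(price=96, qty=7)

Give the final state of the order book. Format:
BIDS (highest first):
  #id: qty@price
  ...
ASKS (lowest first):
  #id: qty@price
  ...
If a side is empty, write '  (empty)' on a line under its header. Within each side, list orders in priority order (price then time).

Answer: BIDS (highest first):
  #1: 1@99
ASKS (lowest first):
  #4: 7@100
  #3: 3@101
  #2: 6@102

Derivation:
After op 1 [order #1] limit_buy(price=99, qty=8): fills=none; bids=[#1:8@99] asks=[-]
After op 2 [order #2] limit_sell(price=102, qty=6): fills=none; bids=[#1:8@99] asks=[#2:6@102]
After op 3 [order #3] limit_sell(price=101, qty=3): fills=none; bids=[#1:8@99] asks=[#3:3@101 #2:6@102]
After op 4 [order #4] limit_sell(price=100, qty=7): fills=none; bids=[#1:8@99] asks=[#4:7@100 #3:3@101 #2:6@102]
After op 5 [order #5] limit_sell(price=96, qty=7): fills=#1x#5:7@99; bids=[#1:1@99] asks=[#4:7@100 #3:3@101 #2:6@102]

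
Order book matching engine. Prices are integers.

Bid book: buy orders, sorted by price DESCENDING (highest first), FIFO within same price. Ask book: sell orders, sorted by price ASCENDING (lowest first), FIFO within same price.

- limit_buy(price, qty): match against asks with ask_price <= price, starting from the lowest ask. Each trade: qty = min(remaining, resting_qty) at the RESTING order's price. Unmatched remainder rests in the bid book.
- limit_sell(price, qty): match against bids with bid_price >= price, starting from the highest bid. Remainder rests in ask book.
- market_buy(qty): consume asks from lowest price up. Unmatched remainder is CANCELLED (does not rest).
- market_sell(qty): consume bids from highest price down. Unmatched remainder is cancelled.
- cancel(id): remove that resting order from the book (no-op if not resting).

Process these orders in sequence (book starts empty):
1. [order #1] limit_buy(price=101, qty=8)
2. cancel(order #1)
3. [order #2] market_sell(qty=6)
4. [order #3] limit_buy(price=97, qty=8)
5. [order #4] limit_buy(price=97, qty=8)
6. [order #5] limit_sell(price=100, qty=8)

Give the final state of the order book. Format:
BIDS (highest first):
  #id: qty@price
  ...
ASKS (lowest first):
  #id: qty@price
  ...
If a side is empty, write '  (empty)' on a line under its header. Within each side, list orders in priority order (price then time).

Answer: BIDS (highest first):
  #3: 8@97
  #4: 8@97
ASKS (lowest first):
  #5: 8@100

Derivation:
After op 1 [order #1] limit_buy(price=101, qty=8): fills=none; bids=[#1:8@101] asks=[-]
After op 2 cancel(order #1): fills=none; bids=[-] asks=[-]
After op 3 [order #2] market_sell(qty=6): fills=none; bids=[-] asks=[-]
After op 4 [order #3] limit_buy(price=97, qty=8): fills=none; bids=[#3:8@97] asks=[-]
After op 5 [order #4] limit_buy(price=97, qty=8): fills=none; bids=[#3:8@97 #4:8@97] asks=[-]
After op 6 [order #5] limit_sell(price=100, qty=8): fills=none; bids=[#3:8@97 #4:8@97] asks=[#5:8@100]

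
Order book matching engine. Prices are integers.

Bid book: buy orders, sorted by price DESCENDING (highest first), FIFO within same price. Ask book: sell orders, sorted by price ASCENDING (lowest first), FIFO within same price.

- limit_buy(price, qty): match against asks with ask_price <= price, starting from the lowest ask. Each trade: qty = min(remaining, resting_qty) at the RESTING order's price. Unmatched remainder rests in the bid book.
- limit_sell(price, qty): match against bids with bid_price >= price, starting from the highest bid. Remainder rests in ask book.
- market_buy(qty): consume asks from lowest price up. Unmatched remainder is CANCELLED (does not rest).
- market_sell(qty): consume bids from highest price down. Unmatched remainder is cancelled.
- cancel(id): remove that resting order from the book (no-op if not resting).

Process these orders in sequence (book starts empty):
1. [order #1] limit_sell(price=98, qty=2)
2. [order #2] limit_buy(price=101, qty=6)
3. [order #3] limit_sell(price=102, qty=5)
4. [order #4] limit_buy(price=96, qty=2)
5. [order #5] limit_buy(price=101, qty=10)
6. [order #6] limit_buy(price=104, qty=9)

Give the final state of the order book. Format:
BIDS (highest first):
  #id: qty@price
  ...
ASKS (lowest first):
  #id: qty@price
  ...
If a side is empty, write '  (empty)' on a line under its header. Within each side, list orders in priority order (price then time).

After op 1 [order #1] limit_sell(price=98, qty=2): fills=none; bids=[-] asks=[#1:2@98]
After op 2 [order #2] limit_buy(price=101, qty=6): fills=#2x#1:2@98; bids=[#2:4@101] asks=[-]
After op 3 [order #3] limit_sell(price=102, qty=5): fills=none; bids=[#2:4@101] asks=[#3:5@102]
After op 4 [order #4] limit_buy(price=96, qty=2): fills=none; bids=[#2:4@101 #4:2@96] asks=[#3:5@102]
After op 5 [order #5] limit_buy(price=101, qty=10): fills=none; bids=[#2:4@101 #5:10@101 #4:2@96] asks=[#3:5@102]
After op 6 [order #6] limit_buy(price=104, qty=9): fills=#6x#3:5@102; bids=[#6:4@104 #2:4@101 #5:10@101 #4:2@96] asks=[-]

Answer: BIDS (highest first):
  #6: 4@104
  #2: 4@101
  #5: 10@101
  #4: 2@96
ASKS (lowest first):
  (empty)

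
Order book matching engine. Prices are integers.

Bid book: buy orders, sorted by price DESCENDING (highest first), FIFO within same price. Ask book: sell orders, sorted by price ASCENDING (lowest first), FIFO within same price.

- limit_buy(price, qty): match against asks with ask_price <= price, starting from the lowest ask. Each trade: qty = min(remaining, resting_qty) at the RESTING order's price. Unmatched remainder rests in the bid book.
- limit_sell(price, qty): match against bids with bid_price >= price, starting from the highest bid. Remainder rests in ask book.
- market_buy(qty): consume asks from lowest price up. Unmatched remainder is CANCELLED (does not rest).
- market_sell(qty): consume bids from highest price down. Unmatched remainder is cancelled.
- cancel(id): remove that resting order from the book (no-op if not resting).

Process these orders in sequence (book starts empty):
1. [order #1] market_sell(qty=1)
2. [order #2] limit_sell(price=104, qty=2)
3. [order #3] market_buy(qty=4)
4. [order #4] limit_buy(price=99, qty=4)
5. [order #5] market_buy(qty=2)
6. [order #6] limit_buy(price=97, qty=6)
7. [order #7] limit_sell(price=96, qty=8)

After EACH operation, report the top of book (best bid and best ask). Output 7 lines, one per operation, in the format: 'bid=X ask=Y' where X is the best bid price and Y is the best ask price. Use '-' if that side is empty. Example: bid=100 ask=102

After op 1 [order #1] market_sell(qty=1): fills=none; bids=[-] asks=[-]
After op 2 [order #2] limit_sell(price=104, qty=2): fills=none; bids=[-] asks=[#2:2@104]
After op 3 [order #3] market_buy(qty=4): fills=#3x#2:2@104; bids=[-] asks=[-]
After op 4 [order #4] limit_buy(price=99, qty=4): fills=none; bids=[#4:4@99] asks=[-]
After op 5 [order #5] market_buy(qty=2): fills=none; bids=[#4:4@99] asks=[-]
After op 6 [order #6] limit_buy(price=97, qty=6): fills=none; bids=[#4:4@99 #6:6@97] asks=[-]
After op 7 [order #7] limit_sell(price=96, qty=8): fills=#4x#7:4@99 #6x#7:4@97; bids=[#6:2@97] asks=[-]

Answer: bid=- ask=-
bid=- ask=104
bid=- ask=-
bid=99 ask=-
bid=99 ask=-
bid=99 ask=-
bid=97 ask=-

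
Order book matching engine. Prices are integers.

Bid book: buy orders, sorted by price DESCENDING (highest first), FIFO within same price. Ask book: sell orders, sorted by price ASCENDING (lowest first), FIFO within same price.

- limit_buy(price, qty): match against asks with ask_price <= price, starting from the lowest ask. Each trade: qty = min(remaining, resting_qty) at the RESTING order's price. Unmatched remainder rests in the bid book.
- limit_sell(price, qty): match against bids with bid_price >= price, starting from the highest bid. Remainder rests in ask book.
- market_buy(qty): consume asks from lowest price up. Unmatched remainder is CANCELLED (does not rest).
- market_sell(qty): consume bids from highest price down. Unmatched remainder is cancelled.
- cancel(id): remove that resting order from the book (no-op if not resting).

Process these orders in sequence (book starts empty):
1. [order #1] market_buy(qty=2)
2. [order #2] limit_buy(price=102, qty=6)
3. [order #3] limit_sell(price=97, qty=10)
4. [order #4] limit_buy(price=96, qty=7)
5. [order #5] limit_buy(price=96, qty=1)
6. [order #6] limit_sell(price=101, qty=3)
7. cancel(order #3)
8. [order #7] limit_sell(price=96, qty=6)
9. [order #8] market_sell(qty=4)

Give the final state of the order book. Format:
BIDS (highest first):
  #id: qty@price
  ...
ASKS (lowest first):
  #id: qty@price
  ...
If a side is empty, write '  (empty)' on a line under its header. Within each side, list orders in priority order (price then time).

After op 1 [order #1] market_buy(qty=2): fills=none; bids=[-] asks=[-]
After op 2 [order #2] limit_buy(price=102, qty=6): fills=none; bids=[#2:6@102] asks=[-]
After op 3 [order #3] limit_sell(price=97, qty=10): fills=#2x#3:6@102; bids=[-] asks=[#3:4@97]
After op 4 [order #4] limit_buy(price=96, qty=7): fills=none; bids=[#4:7@96] asks=[#3:4@97]
After op 5 [order #5] limit_buy(price=96, qty=1): fills=none; bids=[#4:7@96 #5:1@96] asks=[#3:4@97]
After op 6 [order #6] limit_sell(price=101, qty=3): fills=none; bids=[#4:7@96 #5:1@96] asks=[#3:4@97 #6:3@101]
After op 7 cancel(order #3): fills=none; bids=[#4:7@96 #5:1@96] asks=[#6:3@101]
After op 8 [order #7] limit_sell(price=96, qty=6): fills=#4x#7:6@96; bids=[#4:1@96 #5:1@96] asks=[#6:3@101]
After op 9 [order #8] market_sell(qty=4): fills=#4x#8:1@96 #5x#8:1@96; bids=[-] asks=[#6:3@101]

Answer: BIDS (highest first):
  (empty)
ASKS (lowest first):
  #6: 3@101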